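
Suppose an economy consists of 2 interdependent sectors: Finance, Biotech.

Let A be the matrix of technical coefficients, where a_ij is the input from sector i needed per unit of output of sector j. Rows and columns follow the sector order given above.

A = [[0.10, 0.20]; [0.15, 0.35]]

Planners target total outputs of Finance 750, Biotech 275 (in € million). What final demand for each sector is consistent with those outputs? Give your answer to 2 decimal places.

I − A =
  [   0.90    -0.20]
  [  -0.15     0.65]
d = (I − A) x:
  d_1 = (+0.90)·750 + (-0.20)·275 = 620.00
  d_2 = (-0.15)·750 + (+0.65)·275 = 66.25

d_1 = 620.00, d_2 = 66.25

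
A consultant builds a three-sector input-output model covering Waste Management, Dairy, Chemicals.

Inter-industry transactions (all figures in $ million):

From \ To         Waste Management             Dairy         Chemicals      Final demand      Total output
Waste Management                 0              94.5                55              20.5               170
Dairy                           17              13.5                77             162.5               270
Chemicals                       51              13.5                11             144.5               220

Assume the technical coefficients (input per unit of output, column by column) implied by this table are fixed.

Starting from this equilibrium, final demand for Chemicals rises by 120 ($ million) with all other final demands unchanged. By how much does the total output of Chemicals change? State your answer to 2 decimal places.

Technical coefficients a_ij = z_ij / X_j:
  a_WW = 0/170 = 0.00, a_DW = 17/170 = 0.10, a_CW = 51/170 = 0.30
  a_WD = 94.5/270 = 0.35, a_DD = 13.5/270 = 0.05, a_CD = 13.5/270 = 0.05
  a_WC = 55/220 = 0.25, a_DC = 77/220 = 0.35, a_CC = 11/220 = 0.05
I − A =
  [   1.00    -0.35    -0.25]
  [  -0.10     0.95    -0.35]
  [  -0.30    -0.05     0.95]
Cofactors of I−A, C_ij = (−1)^(i+j)·(minor ij) (rows/columns in the sector order above):
  C_11 = (0.95)(0.95) − (-0.35)(-0.05) = 0.8850
  C_12 = −[(-0.10)(0.95) − (-0.35)(-0.30)] = 0.2000
  C_13 = (-0.10)(-0.05) − (0.95)(-0.30) = 0.2900
  C_21 = −[(-0.35)(0.95) − (-0.25)(-0.05)] = 0.3450
  C_22 = (1.00)(0.95) − (-0.25)(-0.30) = 0.8750
  C_23 = −[(1.00)(-0.05) − (-0.35)(-0.30)] = 0.1550
  C_31 = (-0.35)(-0.35) − (-0.25)(0.95) = 0.3600
  C_32 = −[(1.00)(-0.35) − (-0.25)(-0.10)] = 0.3750
  C_33 = (1.00)(0.95) − (-0.35)(-0.10) = 0.9150
det(I−A) = Σ_j (I−A)_1j·C_1j = (1.00)(0.8850) + (-0.35)(0.2000) + (-0.25)(0.2900) = 0.7425
adj(I−A) = Cᵀ =
  [ 0.8850   0.3450   0.3600]
  [ 0.2000   0.8750   0.3750]
  [ 0.2900   0.1550   0.9150]
(I − A)⁻¹ = adj(I−A) / det(I−A) ≈
  [   1.1919     0.4646     0.4848]
  [   0.2694     1.1785     0.5051]
  [   0.3906     0.2088     1.2323]
Δx = (I − A)⁻¹ Δd with Δd having +120 in the Chemicals component and 0 elsewhere.
So Δx_C = L_CC · (+120), where L_CC = adj(I−A)_CC / det(I−A) = 0.9150 / 0.7425.
Δx_C = 0.9150 × (+120) / 0.7425 = 109.80 / 0.7425 ≈ 147.88.

Δx_C = 147.88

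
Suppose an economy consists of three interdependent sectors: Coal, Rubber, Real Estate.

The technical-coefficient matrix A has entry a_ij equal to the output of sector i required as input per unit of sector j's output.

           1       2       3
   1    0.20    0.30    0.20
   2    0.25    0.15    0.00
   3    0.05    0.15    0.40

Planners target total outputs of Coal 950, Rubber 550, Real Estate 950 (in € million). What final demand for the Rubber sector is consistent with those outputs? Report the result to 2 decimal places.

I − A =
  [   0.80    -0.30    -0.20]
  [  -0.25     0.85     0.00]
  [  -0.05    -0.15     0.60]
d = (I − A) x:
  d_1 = (+0.80)·950 + (-0.30)·550 + (-0.20)·950 = 405.00
  d_2 = (-0.25)·950 + (+0.85)·550 + (+0.00)·950 = 230.00
  d_3 = (-0.05)·950 + (-0.15)·550 + (+0.60)·950 = 440.00

d_2 = 230.00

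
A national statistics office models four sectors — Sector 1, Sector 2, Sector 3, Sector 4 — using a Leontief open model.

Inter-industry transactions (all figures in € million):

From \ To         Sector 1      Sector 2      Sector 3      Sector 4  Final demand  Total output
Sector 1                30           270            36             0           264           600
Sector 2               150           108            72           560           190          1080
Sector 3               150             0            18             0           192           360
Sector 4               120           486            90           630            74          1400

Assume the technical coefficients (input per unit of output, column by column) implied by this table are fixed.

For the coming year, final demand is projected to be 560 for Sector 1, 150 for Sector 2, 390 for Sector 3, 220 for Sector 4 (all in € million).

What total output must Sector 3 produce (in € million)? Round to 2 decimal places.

Technical coefficients a_ij = z_ij / X_j:
  a_11 = 30/600 = 0.05, a_21 = 150/600 = 0.25, a_31 = 150/600 = 0.25, a_41 = 120/600 = 0.20
  a_12 = 270/1080 = 0.25, a_22 = 108/1080 = 0.10, a_32 = 0/1080 = 0.00, a_42 = 486/1080 = 0.45
  a_13 = 36/360 = 0.10, a_23 = 72/360 = 0.20, a_33 = 18/360 = 0.05, a_43 = 90/360 = 0.25
  a_14 = 0/1400 = 0.00, a_24 = 560/1400 = 0.40, a_34 = 0/1400 = 0.00, a_44 = 630/1400 = 0.45
I − A =
  [   0.95    -0.25    -0.10     0.00]
  [  -0.25     0.90    -0.20    -0.40]
  [  -0.25     0.00     0.95     0.00]
  [  -0.20    -0.45    -0.25     0.55]
Compute the cofactors C_ij = (−1)^(i+j)·(3×3 minor ij) of I−A; the adjugate is their transpose:
adj(I−A) = Cᵀ =
  [ 0.299250   0.130625   0.084000   0.095000]
  [ 0.259125   0.482625   0.221250   0.351000]
  [ 0.078750   0.034375   0.244875   0.025000]
  [ 0.356625   0.458000   0.322875   0.717875]
det(I−A) = Σ_j (I−A)_1j·C_1j = (0.95)(0.299250) + (-0.25)(0.259125) + (-0.10)(0.078750) + (0.00)(0.356625) = 0.21163125
(I − A)⁻¹ = adj(I−A) / det(I−A) ≈
  [   1.4140     0.6172     0.3969     0.4489]
  [   1.2244     2.2805     1.0455     1.6585]
  [   0.3721     0.1624     1.1571     0.1181]
  [   1.6851     2.1641     1.5256     3.3921]
x = (I − A)⁻¹ d = adj(I−A)·d / det(I−A), with det(I−A) = 0.21163125:
  x_1 = (0.299250·560 + 0.130625·150 + 0.084000·390 + 0.095000·220) / 0.21163125 = 240.83375 / 0.21163125 ≈ 1137.99
  x_2 = (0.259125·560 + 0.482625·150 + 0.221250·390 + 0.351000·220) / 0.21163125 = 381.01125 / 0.21163125 ≈ 1800.35
  x_3 = (0.078750·560 + 0.034375·150 + 0.244875·390 + 0.025000·220) / 0.21163125 = 150.2575 / 0.21163125 ≈ 710.00
  x_4 = (0.356625·560 + 0.458000·150 + 0.322875·390 + 0.717875·220) / 0.21163125 = 552.26375 / 0.21163125 ≈ 2609.56

x_3 = 710.00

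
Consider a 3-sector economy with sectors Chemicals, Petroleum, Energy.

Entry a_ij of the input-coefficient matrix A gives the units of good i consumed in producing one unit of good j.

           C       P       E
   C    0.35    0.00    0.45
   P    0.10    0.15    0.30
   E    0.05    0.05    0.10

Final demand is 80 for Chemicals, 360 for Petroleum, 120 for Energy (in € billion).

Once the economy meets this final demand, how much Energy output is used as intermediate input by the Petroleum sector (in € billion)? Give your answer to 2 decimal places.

I − A =
  [   0.65     0.00    -0.45]
  [  -0.10     0.85    -0.30]
  [  -0.05    -0.05     0.90]
Cofactors of I−A, C_ij = (−1)^(i+j)·(minor ij) (rows/columns in the sector order above):
  C_11 = (0.85)(0.90) − (-0.30)(-0.05) = 0.7500
  C_12 = −[(-0.10)(0.90) − (-0.30)(-0.05)] = 0.1050
  C_13 = (-0.10)(-0.05) − (0.85)(-0.05) = 0.0475
  C_21 = −[(0.00)(0.90) − (-0.45)(-0.05)] = 0.0225
  C_22 = (0.65)(0.90) − (-0.45)(-0.05) = 0.5625
  C_23 = −[(0.65)(-0.05) − (0.00)(-0.05)] = 0.0325
  C_31 = (0.00)(-0.30) − (-0.45)(0.85) = 0.3825
  C_32 = −[(0.65)(-0.30) − (-0.45)(-0.10)] = 0.2400
  C_33 = (0.65)(0.85) − (0.00)(-0.10) = 0.5525
det(I−A) = Σ_j (I−A)_1j·C_1j = (0.65)(0.7500) + (0.00)(0.1050) + (-0.45)(0.0475) = 0.466125
adj(I−A) = Cᵀ =
  [ 0.7500   0.0225   0.3825]
  [ 0.1050   0.5625   0.2400]
  [ 0.0475   0.0325   0.5525]
(I − A)⁻¹ = adj(I−A) / det(I−A) ≈
  [   1.6090     0.0483     0.8206]
  [   0.2253     1.2068     0.5149]
  [   0.1019     0.0697     1.1853]
First solve x = (I − A)⁻¹ d = adj(I−A)·d / det(I−A); in particular x_P = (0.1050·80 + 0.5625·360 + 0.2400·120) / 0.466125 = 239.70 / 0.466125 ≈ 514.2397.
Intermediate flow from E to P: z_EP = a_EP · x_P = 0.05 × 239.70 / 0.466125 = 11.985 / 0.466125 ≈ 25.71.

z_EP = 25.71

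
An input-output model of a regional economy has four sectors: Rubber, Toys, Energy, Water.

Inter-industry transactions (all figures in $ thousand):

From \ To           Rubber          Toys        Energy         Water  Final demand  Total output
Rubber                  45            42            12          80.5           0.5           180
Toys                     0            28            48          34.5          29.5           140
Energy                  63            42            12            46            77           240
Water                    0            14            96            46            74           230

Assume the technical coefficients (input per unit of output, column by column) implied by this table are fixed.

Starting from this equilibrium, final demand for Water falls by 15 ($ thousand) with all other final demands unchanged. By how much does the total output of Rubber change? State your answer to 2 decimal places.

Technical coefficients a_ij = z_ij / X_j:
  a_11 = 45/180 = 0.25, a_21 = 0/180 = 0.00, a_31 = 63/180 = 0.35, a_41 = 0/180 = 0.00
  a_12 = 42/140 = 0.30, a_22 = 28/140 = 0.20, a_32 = 42/140 = 0.30, a_42 = 14/140 = 0.10
  a_13 = 12/240 = 0.05, a_23 = 48/240 = 0.20, a_33 = 12/240 = 0.05, a_43 = 96/240 = 0.40
  a_14 = 80.5/230 = 0.35, a_24 = 34.5/230 = 0.15, a_34 = 46/230 = 0.20, a_44 = 46/230 = 0.20
I − A =
  [   0.75    -0.30    -0.05    -0.35]
  [   0.00     0.80    -0.20    -0.15]
  [  -0.35    -0.30     0.95    -0.20]
  [   0.00    -0.10    -0.40     0.80]
Compute the cofactors C_ij = (−1)^(i+j)·(3×3 minor ij) of I−A; the adjugate is their transpose:
adj(I−A) = Cᵀ =
  [ 0.45975   0.29225   0.21625   0.31000]
  [ 0.07700   0.44700   0.16500   0.15875]
  [ 0.21875   0.29125   0.46875   0.26750]
  [ 0.11900   0.20150   0.25500   0.49000]
det(I−A) = Σ_j (I−A)_1j·C_1j = (0.75)(0.45975) + (-0.30)(0.07700) + (-0.05)(0.21875) + (-0.35)(0.11900) = 0.269125
(I − A)⁻¹ = adj(I−A) / det(I−A) ≈
  [   1.7083     1.0859     0.8035     1.1519]
  [   0.2861     1.6609     0.6131     0.5899]
  [   0.8128     1.0822     1.7418     0.9940]
  [   0.4422     0.7487     0.9475     1.8207]
Δx = (I − A)⁻¹ Δd with Δd having -15 in the Water component and 0 elsewhere.
So Δx_1 = L_14 · (-15), where L_14 = adj(I−A)_14 / det(I−A) = 0.31000 / 0.269125.
Δx_1 = 0.31000 × (-15) / 0.269125 = -4.65 / 0.269125 ≈ -17.28.

Δx_1 = -17.28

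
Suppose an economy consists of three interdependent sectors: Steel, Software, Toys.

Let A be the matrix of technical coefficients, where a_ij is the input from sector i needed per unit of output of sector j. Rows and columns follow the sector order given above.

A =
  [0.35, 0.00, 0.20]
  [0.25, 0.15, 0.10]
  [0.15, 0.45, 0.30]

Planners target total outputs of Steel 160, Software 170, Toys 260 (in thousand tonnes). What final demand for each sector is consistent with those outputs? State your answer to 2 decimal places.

d_1 = 52.00, d_2 = 78.50, d_3 = 81.50

I − A =
  [   0.65     0.00    -0.20]
  [  -0.25     0.85    -0.10]
  [  -0.15    -0.45     0.70]
d = (I − A) x:
  d_1 = (+0.65)·160 + (+0.00)·170 + (-0.20)·260 = 52.00
  d_2 = (-0.25)·160 + (+0.85)·170 + (-0.10)·260 = 78.50
  d_3 = (-0.15)·160 + (-0.45)·170 + (+0.70)·260 = 81.50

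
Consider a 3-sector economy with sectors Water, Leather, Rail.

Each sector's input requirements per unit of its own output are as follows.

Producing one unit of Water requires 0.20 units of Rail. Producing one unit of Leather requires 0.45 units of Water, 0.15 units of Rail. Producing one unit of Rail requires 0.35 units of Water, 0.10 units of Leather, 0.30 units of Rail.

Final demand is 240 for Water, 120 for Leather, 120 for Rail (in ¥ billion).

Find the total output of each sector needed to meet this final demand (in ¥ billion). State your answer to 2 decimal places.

I − A =
  [   1.00    -0.45    -0.35]
  [   0.00     1.00    -0.10]
  [  -0.20    -0.15     0.70]
Cofactors of I−A, C_ij = (−1)^(i+j)·(minor ij) (rows/columns in the sector order above):
  C_11 = (1.00)(0.70) − (-0.10)(-0.15) = 0.6850
  C_12 = −[(0.00)(0.70) − (-0.10)(-0.20)] = 0.0200
  C_13 = (0.00)(-0.15) − (1.00)(-0.20) = 0.2000
  C_21 = −[(-0.45)(0.70) − (-0.35)(-0.15)] = 0.3675
  C_22 = (1.00)(0.70) − (-0.35)(-0.20) = 0.6300
  C_23 = −[(1.00)(-0.15) − (-0.45)(-0.20)] = 0.2400
  C_31 = (-0.45)(-0.10) − (-0.35)(1.00) = 0.3950
  C_32 = −[(1.00)(-0.10) − (-0.35)(0.00)] = 0.1000
  C_33 = (1.00)(1.00) − (-0.45)(0.00) = 1.0000
det(I−A) = Σ_j (I−A)_1j·C_1j = (1.00)(0.6850) + (-0.45)(0.0200) + (-0.35)(0.2000) = 0.6060
adj(I−A) = Cᵀ =
  [ 0.6850   0.3675   0.3950]
  [ 0.0200   0.6300   0.1000]
  [ 0.2000   0.2400   1.0000]
(I − A)⁻¹ = adj(I−A) / det(I−A) ≈
  [   1.1304     0.6064     0.6518]
  [   0.0330     1.0396     0.1650]
  [   0.3300     0.3960     1.6502]
x = (I − A)⁻¹ d = adj(I−A)·d / det(I−A), with det(I−A) = 0.6060:
  x_1 = (0.6850·240 + 0.3675·120 + 0.3950·120) / 0.6060 = 255.90 / 0.6060 ≈ 422.28
  x_2 = (0.0200·240 + 0.6300·120 + 0.1000·120) / 0.6060 = 92.40 / 0.6060 ≈ 152.48
  x_3 = (0.2000·240 + 0.2400·120 + 1.0000·120) / 0.6060 = 196.80 / 0.6060 ≈ 324.75

x_1 = 422.28, x_2 = 152.48, x_3 = 324.75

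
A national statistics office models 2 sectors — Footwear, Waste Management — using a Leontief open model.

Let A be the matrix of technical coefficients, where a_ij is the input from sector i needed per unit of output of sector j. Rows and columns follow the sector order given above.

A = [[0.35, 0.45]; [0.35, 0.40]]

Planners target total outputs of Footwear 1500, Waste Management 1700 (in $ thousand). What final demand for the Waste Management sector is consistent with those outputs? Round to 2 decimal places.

d_W = 495.00

I − A =
  [   0.65    -0.45]
  [  -0.35     0.60]
d = (I − A) x:
  d_F = (+0.65)·1500 + (-0.45)·1700 = 210.00
  d_W = (-0.35)·1500 + (+0.60)·1700 = 495.00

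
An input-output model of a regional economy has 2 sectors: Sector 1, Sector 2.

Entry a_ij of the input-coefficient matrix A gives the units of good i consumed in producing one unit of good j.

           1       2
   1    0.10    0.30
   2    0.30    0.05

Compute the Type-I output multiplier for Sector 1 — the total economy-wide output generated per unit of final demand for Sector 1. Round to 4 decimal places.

m_1 = 1.6340

I − A =
  [   0.90    -0.30]
  [  -0.30     0.95]
det(I−A) = (0.90)(0.95) − (-0.30)(-0.30) = 0.7650
adj(I−A) = [[0.95, 0.30], [0.30, 0.90]]
(I − A)⁻¹ = adj(I−A) / det(I−A) ≈
  [   1.24183     0.39216]
  [   0.39216     1.17647]
The output multiplier for sector j is the column-j sum of the Leontief inverse (I − A)⁻¹ = adj(I−A) / det(I−A).
Column 1 of adj(I−A): (0.95, 0.30); det(I−A) = 0.7650.
m_1 = (0.95 + 0.30) / 0.7650 = 1.25 / 0.7650 ≈ 1.6340.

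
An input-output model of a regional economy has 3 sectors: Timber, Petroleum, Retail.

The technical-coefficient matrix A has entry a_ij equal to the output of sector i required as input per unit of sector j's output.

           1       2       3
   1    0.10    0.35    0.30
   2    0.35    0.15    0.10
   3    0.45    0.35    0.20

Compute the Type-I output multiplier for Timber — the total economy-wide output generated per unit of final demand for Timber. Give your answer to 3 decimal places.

I − A =
  [   0.90    -0.35    -0.30]
  [  -0.35     0.85    -0.10]
  [  -0.45    -0.35     0.80]
Cofactors of I−A, C_ij = (−1)^(i+j)·(minor ij) (rows/columns in the sector order above):
  C_11 = (0.85)(0.80) − (-0.10)(-0.35) = 0.6450
  C_12 = −[(-0.35)(0.80) − (-0.10)(-0.45)] = 0.3250
  C_13 = (-0.35)(-0.35) − (0.85)(-0.45) = 0.5050
  C_21 = −[(-0.35)(0.80) − (-0.30)(-0.35)] = 0.3850
  C_22 = (0.90)(0.80) − (-0.30)(-0.45) = 0.5850
  C_23 = −[(0.90)(-0.35) − (-0.35)(-0.45)] = 0.4725
  C_31 = (-0.35)(-0.10) − (-0.30)(0.85) = 0.2900
  C_32 = −[(0.90)(-0.10) − (-0.30)(-0.35)] = 0.1950
  C_33 = (0.90)(0.85) − (-0.35)(-0.35) = 0.6425
det(I−A) = Σ_j (I−A)_1j·C_1j = (0.90)(0.6450) + (-0.35)(0.3250) + (-0.30)(0.5050) = 0.31525
adj(I−A) = Cᵀ =
  [ 0.6450   0.3850   0.2900]
  [ 0.3250   0.5850   0.1950]
  [ 0.5050   0.4725   0.6425]
(I − A)⁻¹ = adj(I−A) / det(I−A) ≈
  [   2.0460     1.2213     0.9199]
  [   1.0309     1.8557     0.6186]
  [   1.6019     1.4988     2.0381]
The output multiplier for sector j is the column-j sum of the Leontief inverse (I − A)⁻¹ = adj(I−A) / det(I−A).
Column 1 of adj(I−A): (0.6450, 0.3250, 0.5050); det(I−A) = 0.31525.
m_1 = (0.6450 + 0.3250 + 0.5050) / 0.31525 = 1.475 / 0.31525 ≈ 4.679.

m_1 = 4.679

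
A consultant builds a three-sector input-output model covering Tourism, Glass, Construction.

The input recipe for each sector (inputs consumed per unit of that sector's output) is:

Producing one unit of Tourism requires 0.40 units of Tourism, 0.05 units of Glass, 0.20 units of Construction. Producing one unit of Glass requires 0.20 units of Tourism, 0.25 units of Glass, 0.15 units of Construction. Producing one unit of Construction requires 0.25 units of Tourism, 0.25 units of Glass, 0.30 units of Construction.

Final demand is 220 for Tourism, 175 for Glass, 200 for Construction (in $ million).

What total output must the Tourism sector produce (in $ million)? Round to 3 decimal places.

x_1 = 786.924

I − A =
  [   0.60    -0.20    -0.25]
  [  -0.05     0.75    -0.25]
  [  -0.20    -0.15     0.70]
Cofactors of I−A, C_ij = (−1)^(i+j)·(minor ij) (rows/columns in the sector order above):
  C_11 = (0.75)(0.70) − (-0.25)(-0.15) = 0.4875
  C_12 = −[(-0.05)(0.70) − (-0.25)(-0.20)] = 0.0850
  C_13 = (-0.05)(-0.15) − (0.75)(-0.20) = 0.1575
  C_21 = −[(-0.20)(0.70) − (-0.25)(-0.15)] = 0.1775
  C_22 = (0.60)(0.70) − (-0.25)(-0.20) = 0.3700
  C_23 = −[(0.60)(-0.15) − (-0.20)(-0.20)] = 0.1300
  C_31 = (-0.20)(-0.25) − (-0.25)(0.75) = 0.2375
  C_32 = −[(0.60)(-0.25) − (-0.25)(-0.05)] = 0.1625
  C_33 = (0.60)(0.75) − (-0.20)(-0.05) = 0.4400
det(I−A) = Σ_j (I−A)_1j·C_1j = (0.60)(0.4875) + (-0.20)(0.0850) + (-0.25)(0.1575) = 0.236125
adj(I−A) = Cᵀ =
  [ 0.4875   0.1775   0.2375]
  [ 0.0850   0.3700   0.1625]
  [ 0.1575   0.1300   0.4400]
(I − A)⁻¹ = adj(I−A) / det(I−A) ≈
  [   2.0646     0.7517     1.0058]
  [   0.3600     1.5670     0.6882]
  [   0.6670     0.5506     1.8634]
x = (I − A)⁻¹ d = adj(I−A)·d / det(I−A), with det(I−A) = 0.236125:
  x_1 = (0.4875·220 + 0.1775·175 + 0.2375·200) / 0.236125 = 185.8125 / 0.236125 ≈ 786.924
  x_2 = (0.0850·220 + 0.3700·175 + 0.1625·200) / 0.236125 = 115.95 / 0.236125 ≈ 491.053
  x_3 = (0.1575·220 + 0.1300·175 + 0.4400·200) / 0.236125 = 145.40 / 0.236125 ≈ 615.776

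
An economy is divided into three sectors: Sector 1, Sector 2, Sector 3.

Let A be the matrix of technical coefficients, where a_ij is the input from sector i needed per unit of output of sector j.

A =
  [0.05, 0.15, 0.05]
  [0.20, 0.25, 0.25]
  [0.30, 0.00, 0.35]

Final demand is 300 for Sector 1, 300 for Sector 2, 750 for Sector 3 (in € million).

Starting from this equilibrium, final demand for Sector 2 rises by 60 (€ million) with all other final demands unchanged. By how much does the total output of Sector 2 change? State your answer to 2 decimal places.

Δx_2 = 85.84

I − A =
  [   0.95    -0.15    -0.05]
  [  -0.20     0.75    -0.25]
  [  -0.30     0.00     0.65]
Cofactors of I−A, C_ij = (−1)^(i+j)·(minor ij) (rows/columns in the sector order above):
  C_11 = (0.75)(0.65) − (-0.25)(0.00) = 0.4875
  C_12 = −[(-0.20)(0.65) − (-0.25)(-0.30)] = 0.2050
  C_13 = (-0.20)(0.00) − (0.75)(-0.30) = 0.2250
  C_21 = −[(-0.15)(0.65) − (-0.05)(0.00)] = 0.0975
  C_22 = (0.95)(0.65) − (-0.05)(-0.30) = 0.6025
  C_23 = −[(0.95)(0.00) − (-0.15)(-0.30)] = 0.0450
  C_31 = (-0.15)(-0.25) − (-0.05)(0.75) = 0.0750
  C_32 = −[(0.95)(-0.25) − (-0.05)(-0.20)] = 0.2475
  C_33 = (0.95)(0.75) − (-0.15)(-0.20) = 0.6825
det(I−A) = Σ_j (I−A)_1j·C_1j = (0.95)(0.4875) + (-0.15)(0.2050) + (-0.05)(0.2250) = 0.421125
adj(I−A) = Cᵀ =
  [ 0.4875   0.0975   0.0750]
  [ 0.2050   0.6025   0.2475]
  [ 0.2250   0.0450   0.6825]
(I − A)⁻¹ = adj(I−A) / det(I−A) ≈
  [   1.1576     0.2315     0.1781]
  [   0.4868     1.4307     0.5877]
  [   0.5343     0.1069     1.6207]
Δx = (I − A)⁻¹ Δd with Δd having +60 in the Sector 2 component and 0 elsewhere.
So Δx_2 = L_22 · (+60), where L_22 = adj(I−A)_22 / det(I−A) = 0.6025 / 0.421125.
Δx_2 = 0.6025 × (+60) / 0.421125 = 36.15 / 0.421125 ≈ 85.84.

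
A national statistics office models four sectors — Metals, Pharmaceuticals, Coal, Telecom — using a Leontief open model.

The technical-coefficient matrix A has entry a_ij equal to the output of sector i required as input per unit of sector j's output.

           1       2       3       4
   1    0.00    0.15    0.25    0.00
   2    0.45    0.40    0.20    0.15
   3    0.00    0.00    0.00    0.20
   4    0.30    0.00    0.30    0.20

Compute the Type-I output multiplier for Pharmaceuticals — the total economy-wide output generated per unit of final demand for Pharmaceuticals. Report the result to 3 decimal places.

I − A =
  [   1.00    -0.15    -0.25     0.00]
  [  -0.45     0.60    -0.20    -0.15]
  [   0.00     0.00     1.00    -0.20]
  [  -0.30     0.00    -0.30     0.80]
Compute the cofactors C_ij = (−1)^(i+j)·(3×3 minor ij) of I−A; the adjugate is their transpose:
adj(I−A) = Cᵀ =
  [ 0.44400   0.11100   0.15075   0.05850]
  [ 0.39000   0.72500   0.30625   0.21250]
  [ 0.03600   0.00900   0.41925   0.10650]
  [ 0.18000   0.04500   0.21375   0.53250]
det(I−A) = Σ_j (I−A)_1j·C_1j = (1.00)(0.44400) + (-0.15)(0.39000) + (-0.25)(0.03600) + (0.00)(0.18000) = 0.3765
(I − A)⁻¹ = adj(I−A) / det(I−A) ≈
  [   1.1793     0.2948     0.4004     0.1554]
  [   1.0359     1.9256     0.8134     0.5644]
  [   0.0956     0.0239     1.1135     0.2829]
  [   0.4781     0.1195     0.5677     1.4143]
The output multiplier for sector j is the column-j sum of the Leontief inverse (I − A)⁻¹ = adj(I−A) / det(I−A).
Column 2 of adj(I−A): (0.11100, 0.72500, 0.00900, 0.04500); det(I−A) = 0.3765.
m_2 = (0.11100 + 0.72500 + 0.00900 + 0.04500) / 0.3765 = 0.89 / 0.3765 ≈ 2.364.

m_2 = 2.364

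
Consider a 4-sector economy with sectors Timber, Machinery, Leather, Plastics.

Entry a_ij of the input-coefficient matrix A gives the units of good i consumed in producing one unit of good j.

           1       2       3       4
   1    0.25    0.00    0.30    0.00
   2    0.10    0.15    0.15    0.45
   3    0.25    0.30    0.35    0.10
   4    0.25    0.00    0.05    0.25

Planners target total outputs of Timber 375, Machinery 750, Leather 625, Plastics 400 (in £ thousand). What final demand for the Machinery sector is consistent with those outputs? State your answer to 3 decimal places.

I − A =
  [   0.75     0.00    -0.30     0.00]
  [  -0.10     0.85    -0.15    -0.45]
  [  -0.25    -0.30     0.65    -0.10]
  [  -0.25     0.00    -0.05     0.75]
d = (I − A) x:
  d_1 = (+0.75)·375 + (+0.00)·750 + (-0.30)·625 + (+0.00)·400 = 93.750
  d_2 = (-0.10)·375 + (+0.85)·750 + (-0.15)·625 + (-0.45)·400 = 326.250
  d_3 = (-0.25)·375 + (-0.30)·750 + (+0.65)·625 + (-0.10)·400 = 47.500
  d_4 = (-0.25)·375 + (+0.00)·750 + (-0.05)·625 + (+0.75)·400 = 175.000

d_2 = 326.250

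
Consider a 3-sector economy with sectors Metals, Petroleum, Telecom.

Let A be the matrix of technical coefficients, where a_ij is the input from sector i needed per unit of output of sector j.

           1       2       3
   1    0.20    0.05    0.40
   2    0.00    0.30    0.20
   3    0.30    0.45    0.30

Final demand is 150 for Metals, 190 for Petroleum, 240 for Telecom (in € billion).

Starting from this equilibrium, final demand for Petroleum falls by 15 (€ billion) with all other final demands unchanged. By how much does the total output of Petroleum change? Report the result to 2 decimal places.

I − A =
  [   0.80    -0.05    -0.40]
  [   0.00     0.70    -0.20]
  [  -0.30    -0.45     0.70]
Cofactors of I−A, C_ij = (−1)^(i+j)·(minor ij) (rows/columns in the sector order above):
  C_11 = (0.70)(0.70) − (-0.20)(-0.45) = 0.4000
  C_12 = −[(0.00)(0.70) − (-0.20)(-0.30)] = 0.0600
  C_13 = (0.00)(-0.45) − (0.70)(-0.30) = 0.2100
  C_21 = −[(-0.05)(0.70) − (-0.40)(-0.45)] = 0.2150
  C_22 = (0.80)(0.70) − (-0.40)(-0.30) = 0.4400
  C_23 = −[(0.80)(-0.45) − (-0.05)(-0.30)] = 0.3750
  C_31 = (-0.05)(-0.20) − (-0.40)(0.70) = 0.2900
  C_32 = −[(0.80)(-0.20) − (-0.40)(0.00)] = 0.1600
  C_33 = (0.80)(0.70) − (-0.05)(0.00) = 0.5600
det(I−A) = Σ_j (I−A)_1j·C_1j = (0.80)(0.4000) + (-0.05)(0.0600) + (-0.40)(0.2100) = 0.2330
adj(I−A) = Cᵀ =
  [ 0.4000   0.2150   0.2900]
  [ 0.0600   0.4400   0.1600]
  [ 0.2100   0.3750   0.5600]
(I − A)⁻¹ = adj(I−A) / det(I−A) ≈
  [   1.7167     0.9227     1.2446]
  [   0.2575     1.8884     0.6867]
  [   0.9013     1.6094     2.4034]
Δx = (I − A)⁻¹ Δd with Δd having -15 in the Petroleum component and 0 elsewhere.
So Δx_2 = L_22 · (-15), where L_22 = adj(I−A)_22 / det(I−A) = 0.4400 / 0.2330.
Δx_2 = 0.4400 × (-15) / 0.2330 = -6.60 / 0.2330 ≈ -28.33.

Δx_2 = -28.33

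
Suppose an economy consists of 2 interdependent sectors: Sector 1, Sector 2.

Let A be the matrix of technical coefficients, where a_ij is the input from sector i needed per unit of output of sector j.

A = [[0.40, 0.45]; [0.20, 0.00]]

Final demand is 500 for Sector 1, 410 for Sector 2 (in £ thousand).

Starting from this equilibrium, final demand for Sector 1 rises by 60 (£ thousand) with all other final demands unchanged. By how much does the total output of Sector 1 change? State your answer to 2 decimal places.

Δx_1 = 117.65

I − A =
  [   0.60    -0.45]
  [  -0.20     1.00]
det(I−A) = (0.60)(1.00) − (-0.45)(-0.20) = 0.5100
adj(I−A) = [[1.00, 0.45], [0.20, 0.60]]
(I − A)⁻¹ = adj(I−A) / det(I−A) ≈
  [   1.9608     0.8824]
  [   0.3922     1.1765]
Δx = (I − A)⁻¹ Δd with Δd having +60 in the Sector 1 component and 0 elsewhere.
So Δx_1 = L_11 · (+60), where L_11 = adj(I−A)_11 / det(I−A) = 1.00 / 0.5100.
Δx_1 = 1.00 × (+60) / 0.5100 = 60.00 / 0.5100 ≈ 117.65.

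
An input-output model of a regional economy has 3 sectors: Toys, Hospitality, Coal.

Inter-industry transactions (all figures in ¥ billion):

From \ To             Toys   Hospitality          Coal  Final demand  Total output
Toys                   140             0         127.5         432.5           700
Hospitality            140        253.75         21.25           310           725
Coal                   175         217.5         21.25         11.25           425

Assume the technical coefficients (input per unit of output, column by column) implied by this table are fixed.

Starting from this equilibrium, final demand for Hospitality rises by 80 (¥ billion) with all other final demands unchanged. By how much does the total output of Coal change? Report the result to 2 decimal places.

Technical coefficients a_ij = z_ij / X_j:
  a_11 = 140/700 = 0.20, a_21 = 140/700 = 0.20, a_31 = 175/700 = 0.25
  a_12 = 0/725 = 0.00, a_22 = 253.75/725 = 0.35, a_32 = 217.5/725 = 0.30
  a_13 = 127.5/425 = 0.30, a_23 = 21.25/425 = 0.05, a_33 = 21.25/425 = 0.05
I − A =
  [   0.80     0.00    -0.30]
  [  -0.20     0.65    -0.05]
  [  -0.25    -0.30     0.95]
Cofactors of I−A, C_ij = (−1)^(i+j)·(minor ij) (rows/columns in the sector order above):
  C_11 = (0.65)(0.95) − (-0.05)(-0.30) = 0.6025
  C_12 = −[(-0.20)(0.95) − (-0.05)(-0.25)] = 0.2025
  C_13 = (-0.20)(-0.30) − (0.65)(-0.25) = 0.2225
  C_21 = −[(0.00)(0.95) − (-0.30)(-0.30)] = 0.0900
  C_22 = (0.80)(0.95) − (-0.30)(-0.25) = 0.6850
  C_23 = −[(0.80)(-0.30) − (0.00)(-0.25)] = 0.2400
  C_31 = (0.00)(-0.05) − (-0.30)(0.65) = 0.1950
  C_32 = −[(0.80)(-0.05) − (-0.30)(-0.20)] = 0.1000
  C_33 = (0.80)(0.65) − (0.00)(-0.20) = 0.5200
det(I−A) = Σ_j (I−A)_1j·C_1j = (0.80)(0.6025) + (0.00)(0.2025) + (-0.30)(0.2225) = 0.41525
adj(I−A) = Cᵀ =
  [ 0.6025   0.0900   0.1950]
  [ 0.2025   0.6850   0.1000]
  [ 0.2225   0.2400   0.5200]
(I − A)⁻¹ = adj(I−A) / det(I−A) ≈
  [   1.4509     0.2167     0.4696]
  [   0.4877     1.6496     0.2408]
  [   0.5358     0.5780     1.2523]
Δx = (I − A)⁻¹ Δd with Δd having +80 in the Hospitality component and 0 elsewhere.
So Δx_3 = L_32 · (+80), where L_32 = adj(I−A)_32 / det(I−A) = 0.2400 / 0.41525.
Δx_3 = 0.2400 × (+80) / 0.41525 = 19.20 / 0.41525 ≈ 46.24.

Δx_3 = 46.24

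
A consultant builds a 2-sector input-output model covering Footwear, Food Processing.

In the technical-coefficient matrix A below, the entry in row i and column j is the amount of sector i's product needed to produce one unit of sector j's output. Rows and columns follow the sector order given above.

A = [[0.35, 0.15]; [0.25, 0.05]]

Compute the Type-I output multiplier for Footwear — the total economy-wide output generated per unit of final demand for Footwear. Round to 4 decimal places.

I − A =
  [   0.65    -0.15]
  [  -0.25     0.95]
det(I−A) = (0.65)(0.95) − (-0.15)(-0.25) = 0.5800
adj(I−A) = [[0.95, 0.15], [0.25, 0.65]]
(I − A)⁻¹ = adj(I−A) / det(I−A) ≈
  [   1.63793     0.25862]
  [   0.43103     1.12069]
The output multiplier for sector j is the column-j sum of the Leontief inverse (I − A)⁻¹ = adj(I−A) / det(I−A).
Column 1 of adj(I−A): (0.95, 0.25); det(I−A) = 0.5800.
m_1 = (0.95 + 0.25) / 0.5800 = 1.20 / 0.5800 ≈ 2.0690.

m_1 = 2.0690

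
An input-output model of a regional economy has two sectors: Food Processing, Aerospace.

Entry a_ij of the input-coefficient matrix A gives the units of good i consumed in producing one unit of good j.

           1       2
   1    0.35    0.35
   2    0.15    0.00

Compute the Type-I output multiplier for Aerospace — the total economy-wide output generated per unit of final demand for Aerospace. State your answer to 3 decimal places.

m_2 = 1.674

I − A =
  [   0.65    -0.35]
  [  -0.15     1.00]
det(I−A) = (0.65)(1.00) − (-0.35)(-0.15) = 0.5975
adj(I−A) = [[1.00, 0.35], [0.15, 0.65]]
(I − A)⁻¹ = adj(I−A) / det(I−A) ≈
  [   1.6736     0.5858]
  [   0.2510     1.0879]
The output multiplier for sector j is the column-j sum of the Leontief inverse (I − A)⁻¹ = adj(I−A) / det(I−A).
Column 2 of adj(I−A): (0.35, 0.65); det(I−A) = 0.5975.
m_2 = (0.35 + 0.65) / 0.5975 = 1.00 / 0.5975 ≈ 1.674.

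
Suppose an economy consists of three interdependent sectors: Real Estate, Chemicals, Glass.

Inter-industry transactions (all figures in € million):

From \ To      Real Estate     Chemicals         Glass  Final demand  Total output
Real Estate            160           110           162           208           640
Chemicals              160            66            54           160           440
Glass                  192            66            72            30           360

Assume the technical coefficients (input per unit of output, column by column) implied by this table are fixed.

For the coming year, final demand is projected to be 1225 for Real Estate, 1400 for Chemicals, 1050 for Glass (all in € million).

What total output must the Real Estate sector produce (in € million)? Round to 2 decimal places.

x_1 = 5398.63

Technical coefficients a_ij = z_ij / X_j:
  a_11 = 160/640 = 0.25, a_21 = 160/640 = 0.25, a_31 = 192/640 = 0.30
  a_12 = 110/440 = 0.25, a_22 = 66/440 = 0.15, a_32 = 66/440 = 0.15
  a_13 = 162/360 = 0.45, a_23 = 54/360 = 0.15, a_33 = 72/360 = 0.20
I − A =
  [   0.75    -0.25    -0.45]
  [  -0.25     0.85    -0.15]
  [  -0.30    -0.15     0.80]
Cofactors of I−A, C_ij = (−1)^(i+j)·(minor ij) (rows/columns in the sector order above):
  C_11 = (0.85)(0.80) − (-0.15)(-0.15) = 0.6575
  C_12 = −[(-0.25)(0.80) − (-0.15)(-0.30)] = 0.2450
  C_13 = (-0.25)(-0.15) − (0.85)(-0.30) = 0.2925
  C_21 = −[(-0.25)(0.80) − (-0.45)(-0.15)] = 0.2675
  C_22 = (0.75)(0.80) − (-0.45)(-0.30) = 0.4650
  C_23 = −[(0.75)(-0.15) − (-0.25)(-0.30)] = 0.1875
  C_31 = (-0.25)(-0.15) − (-0.45)(0.85) = 0.4200
  C_32 = −[(0.75)(-0.15) − (-0.45)(-0.25)] = 0.2250
  C_33 = (0.75)(0.85) − (-0.25)(-0.25) = 0.5750
det(I−A) = Σ_j (I−A)_1j·C_1j = (0.75)(0.6575) + (-0.25)(0.2450) + (-0.45)(0.2925) = 0.30025
adj(I−A) = Cᵀ =
  [ 0.6575   0.2675   0.4200]
  [ 0.2450   0.4650   0.2250]
  [ 0.2925   0.1875   0.5750]
(I − A)⁻¹ = adj(I−A) / det(I−A) ≈
  [   2.1898     0.8909     1.3988]
  [   0.8160     1.5487     0.7494]
  [   0.9742     0.6245     1.9151]
x = (I − A)⁻¹ d = adj(I−A)·d / det(I−A), with det(I−A) = 0.30025:
  x_1 = (0.6575·1225 + 0.2675·1400 + 0.4200·1050) / 0.30025 = 1620.9375 / 0.30025 ≈ 5398.63
  x_2 = (0.2450·1225 + 0.4650·1400 + 0.2250·1050) / 0.30025 = 1187.375 / 0.30025 ≈ 3954.62
  x_3 = (0.2925·1225 + 0.1875·1400 + 0.5750·1050) / 0.30025 = 1224.5625 / 0.30025 ≈ 4078.48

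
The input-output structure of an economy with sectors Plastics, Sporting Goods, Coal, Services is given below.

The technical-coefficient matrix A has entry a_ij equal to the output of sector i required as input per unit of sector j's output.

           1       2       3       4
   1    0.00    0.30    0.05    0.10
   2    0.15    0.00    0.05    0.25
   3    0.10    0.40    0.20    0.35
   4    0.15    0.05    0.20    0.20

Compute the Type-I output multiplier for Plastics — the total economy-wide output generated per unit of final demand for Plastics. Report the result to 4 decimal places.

m_1 = 2.1809

I − A =
  [   1.00    -0.30    -0.05    -0.10]
  [  -0.15     1.00    -0.05    -0.25]
  [  -0.10    -0.40     0.80    -0.35]
  [  -0.15    -0.05    -0.20     0.80]
Compute the cofactors C_ij = (−1)^(i+j)·(3×3 minor ij) of I−A; the adjugate is their transpose:
adj(I−A) = Cᵀ =
  [ 0.523125   0.199875   0.086625   0.165750]
  [ 0.127125   0.549375   0.100125   0.231375]
  [ 0.196875   0.371750   0.724500   0.457750]
  [ 0.155250   0.164750   0.203625   0.734500]
det(I−A) = Σ_j (I−A)_1j·C_1j = (1.00)(0.523125) + (-0.30)(0.127125) + (-0.05)(0.196875) + (-0.10)(0.155250) = 0.45961875
(I − A)⁻¹ = adj(I−A) / det(I−A) ≈
  [   1.13817     0.43487     0.18847     0.36062]
  [   0.27659     1.19528     0.21784     0.50341]
  [   0.42834     0.80882     1.57631     0.99593]
  [   0.33778     0.35845     0.44303     1.59806]
The output multiplier for sector j is the column-j sum of the Leontief inverse (I − A)⁻¹ = adj(I−A) / det(I−A).
Column 1 of adj(I−A): (0.523125, 0.127125, 0.196875, 0.155250); det(I−A) = 0.45961875.
m_1 = (0.523125 + 0.127125 + 0.196875 + 0.155250) / 0.45961875 = 1.002375 / 0.45961875 ≈ 2.1809.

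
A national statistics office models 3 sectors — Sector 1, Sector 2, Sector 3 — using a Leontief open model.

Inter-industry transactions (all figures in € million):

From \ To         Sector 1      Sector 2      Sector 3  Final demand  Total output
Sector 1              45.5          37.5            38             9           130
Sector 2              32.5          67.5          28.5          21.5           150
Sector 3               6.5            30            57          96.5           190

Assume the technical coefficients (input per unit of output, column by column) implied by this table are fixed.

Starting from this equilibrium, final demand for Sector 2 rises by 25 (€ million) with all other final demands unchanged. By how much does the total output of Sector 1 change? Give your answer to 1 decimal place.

Δx_1 = 31.7

Technical coefficients a_ij = z_ij / X_j:
  a_11 = 45.5/130 = 0.35, a_21 = 32.5/130 = 0.25, a_31 = 6.5/130 = 0.05
  a_12 = 37.5/150 = 0.25, a_22 = 67.5/150 = 0.45, a_32 = 30/150 = 0.20
  a_13 = 38/190 = 0.20, a_23 = 28.5/190 = 0.15, a_33 = 57/190 = 0.30
I − A =
  [   0.65    -0.25    -0.20]
  [  -0.25     0.55    -0.15]
  [  -0.05    -0.20     0.70]
Cofactors of I−A, C_ij = (−1)^(i+j)·(minor ij) (rows/columns in the sector order above):
  C_11 = (0.55)(0.70) − (-0.15)(-0.20) = 0.3550
  C_12 = −[(-0.25)(0.70) − (-0.15)(-0.05)] = 0.1825
  C_13 = (-0.25)(-0.20) − (0.55)(-0.05) = 0.0775
  C_21 = −[(-0.25)(0.70) − (-0.20)(-0.20)] = 0.2150
  C_22 = (0.65)(0.70) − (-0.20)(-0.05) = 0.4450
  C_23 = −[(0.65)(-0.20) − (-0.25)(-0.05)] = 0.1425
  C_31 = (-0.25)(-0.15) − (-0.20)(0.55) = 0.1475
  C_32 = −[(0.65)(-0.15) − (-0.20)(-0.25)] = 0.1475
  C_33 = (0.65)(0.55) − (-0.25)(-0.25) = 0.2950
det(I−A) = Σ_j (I−A)_1j·C_1j = (0.65)(0.3550) + (-0.25)(0.1825) + (-0.20)(0.0775) = 0.169625
adj(I−A) = Cᵀ =
  [ 0.3550   0.2150   0.1475]
  [ 0.1825   0.4450   0.1475]
  [ 0.0775   0.1425   0.2950]
(I − A)⁻¹ = adj(I−A) / det(I−A) ≈
  [   2.0929     1.2675     0.8696]
  [   1.0759     2.6234     0.8696]
  [   0.4569     0.8401     1.7391]
Δx = (I − A)⁻¹ Δd with Δd having +25 in the Sector 2 component and 0 elsewhere.
So Δx_1 = L_12 · (+25), where L_12 = adj(I−A)_12 / det(I−A) = 0.2150 / 0.169625.
Δx_1 = 0.2150 × (+25) / 0.169625 = 5.375 / 0.169625 ≈ 31.7.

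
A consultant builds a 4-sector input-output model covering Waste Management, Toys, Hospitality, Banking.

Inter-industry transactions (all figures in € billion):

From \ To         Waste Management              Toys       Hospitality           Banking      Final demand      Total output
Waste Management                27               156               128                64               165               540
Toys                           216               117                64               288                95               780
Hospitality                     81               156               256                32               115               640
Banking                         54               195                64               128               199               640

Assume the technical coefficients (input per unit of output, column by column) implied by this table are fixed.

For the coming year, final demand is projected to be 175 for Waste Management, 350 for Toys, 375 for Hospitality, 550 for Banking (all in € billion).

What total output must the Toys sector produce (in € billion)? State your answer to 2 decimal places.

x_T = 2062.74

Technical coefficients a_ij = z_ij / X_j:
  a_WW = 27/540 = 0.05, a_TW = 216/540 = 0.40, a_HW = 81/540 = 0.15, a_BW = 54/540 = 0.10
  a_WT = 156/780 = 0.20, a_TT = 117/780 = 0.15, a_HT = 156/780 = 0.20, a_BT = 195/780 = 0.25
  a_WH = 128/640 = 0.20, a_TH = 64/640 = 0.10, a_HH = 256/640 = 0.40, a_BH = 64/640 = 0.10
  a_WB = 64/640 = 0.10, a_TB = 288/640 = 0.45, a_HB = 32/640 = 0.05, a_BB = 128/640 = 0.20
I − A =
  [   0.95    -0.20    -0.20    -0.10]
  [  -0.40     0.85    -0.10    -0.45]
  [  -0.15    -0.20     0.60    -0.05]
  [  -0.10    -0.25    -0.10     0.80]
Compute the cofactors C_ij = (−1)^(i+j)·(3×3 minor ij) of I−A; the adjugate is their transpose:
adj(I−A) = Cᵀ =
  [ 0.310000   0.146500   0.149500   0.130500]
  [ 0.236250   0.418750   0.194750   0.277250]
  [ 0.167375   0.190625   0.447625   0.156125]
  [ 0.133500   0.173000   0.135500   0.373000]
det(I−A) = Σ_j (I−A)_1j·C_1j = (0.95)(0.310000) + (-0.20)(0.236250) + (-0.20)(0.167375) + (-0.10)(0.133500) = 0.200425
(I − A)⁻¹ = adj(I−A) / det(I−A) ≈
  [   1.5467     0.7309     0.7459     0.6511]
  [   1.1787     2.0893     0.9717     1.3833]
  [   0.8351     0.9511     2.2334     0.7790]
  [   0.6661     0.8632     0.6761     1.8610]
x = (I − A)⁻¹ d = adj(I−A)·d / det(I−A), with det(I−A) = 0.200425:
  x_W = (0.310000·175 + 0.146500·350 + 0.149500·375 + 0.130500·550) / 0.200425 = 233.3625 / 0.200425 ≈ 1164.34
  x_T = (0.236250·175 + 0.418750·350 + 0.194750·375 + 0.277250·550) / 0.200425 = 413.425 / 0.200425 ≈ 2062.74
  x_H = (0.167375·175 + 0.190625·350 + 0.447625·375 + 0.156125·550) / 0.200425 = 349.7375 / 0.200425 ≈ 1744.98
  x_B = (0.133500·175 + 0.173000·350 + 0.135500·375 + 0.373000·550) / 0.200425 = 339.875 / 0.200425 ≈ 1695.77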